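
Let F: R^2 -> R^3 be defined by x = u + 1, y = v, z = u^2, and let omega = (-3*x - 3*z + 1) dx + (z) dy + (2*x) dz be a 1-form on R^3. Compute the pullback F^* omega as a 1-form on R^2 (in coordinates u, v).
F^* omega = (u^2 + u - 2) du + (u^2) dv

Using F^*(f dg) = (f ∘ F) d(g ∘ F), substitute each coordinate x_i by F_i(u, v) in f_i, and replace dx_i by d F_i = (∂F_i/∂u) du + (∂F_i/∂v) dv.
  For the x component: f_1(F) = -3*u^2 - 3*u - 2; d F_1 = (1) du + (0) dv
  For the y component: f_2(F) = u^2; d F_2 = (0) du + (1) dv
  For the z component: f_3(F) = 2*u + 2; d F_3 = (2*u) du + (0) dv
Combining and collecting du, dv coefficients:
  coeff of du: u^2 + u - 2
  coeff of dv: u^2
F^* omega = (u^2 + u - 2) du + (u^2) dv.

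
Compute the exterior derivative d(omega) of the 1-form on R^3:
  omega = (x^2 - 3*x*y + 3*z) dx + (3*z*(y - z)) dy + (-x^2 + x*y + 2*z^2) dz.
d(omega) = (3*x) dx ∧ dy + (-2*x + y - 3) dx ∧ dz + (x - 3*y + 6*z) dy ∧ dz

For a 1-form omega = sum_i f_i dx_i, the exterior derivative is
  d(omega) = sum_{i < j} (∂f_j/∂x_i - ∂f_i/∂x_j) dx_i ∧ dx_j.
  coefficient of dx ∧ dy: ∂f_2/∂x - ∂f_1/∂y = ∂(3*z*(y - z))/∂x - ∂(x^2 - 3*x*y + 3*z)/∂y = 3*x
  coefficient of dx ∧ dz: ∂f_3/∂x - ∂f_1/∂z = ∂(-x^2 + x*y + 2*z^2)/∂x - ∂(x^2 - 3*x*y + 3*z)/∂z = -2*x + y - 3
  coefficient of dy ∧ dz: ∂f_3/∂y - ∂f_2/∂z = ∂(-x^2 + x*y + 2*z^2)/∂y - ∂(3*z*(y - z))/∂z = x - 3*y + 6*z
Assembling: d(omega) = (3*x) dx ∧ dy + (-2*x + y - 3) dx ∧ dz + (x - 3*y + 6*z) dy ∧ dz.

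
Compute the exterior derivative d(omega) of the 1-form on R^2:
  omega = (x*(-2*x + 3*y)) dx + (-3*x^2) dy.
d(omega) = (-9*x) dx ∧ dy

For a 1-form omega = sum_i f_i dx_i, the exterior derivative is
  d(omega) = sum_{i < j} (∂f_j/∂x_i - ∂f_i/∂x_j) dx_i ∧ dx_j.
  coefficient of dx ∧ dy: ∂f_2/∂x - ∂f_1/∂y = ∂(-3*x^2)/∂x - ∂(x*(-2*x + 3*y))/∂y = -9*x
Assembling: d(omega) = (-9*x) dx ∧ dy.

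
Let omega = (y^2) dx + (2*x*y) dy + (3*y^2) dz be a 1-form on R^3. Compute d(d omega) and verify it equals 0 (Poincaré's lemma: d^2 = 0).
d(d omega) = 0

Step 1: d omega = sum_{i<j} (∂f_j/∂x_i - ∂f_i/∂x_j) dx_i ∧ dx_j:
  coeff of dx ∧ dy: 0
  coeff of dx ∧ dz: 0
  coeff of dy ∧ dz: 6*y
Step 2: Apply d again to each 2-form coefficient. The only possible 3-form in R^3 is dx ∧ dy ∧ dz, with coefficient
  ∂(coeff of dy∧dz)/∂x - ∂(coeff of dx∧dz)/∂y + ∂(coeff of dx∧dy)/∂z
  = ∂/∂x (6*y) - ∂/∂y (0) + ∂/∂z (0).
Each of these terms simplifies to sums of mixed partials that cancel in pairs. The result is 0 (by equality of mixed partials for smooth functions — Schwarz / Clairaut).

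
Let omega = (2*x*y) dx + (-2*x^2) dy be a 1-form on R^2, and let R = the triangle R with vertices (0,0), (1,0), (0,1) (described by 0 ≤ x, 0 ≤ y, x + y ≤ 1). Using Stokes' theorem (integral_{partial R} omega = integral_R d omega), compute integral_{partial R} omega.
integral_(partial R) omega = -1

Stokes: integral_partial_R omega = integral_R d omega with d omega = (∂Q/∂x - ∂P/∂y) dx ∧ dy.
  ∂Q/∂x = -4*x
  ∂P/∂y = 2*x
  integrand = ∂Q/∂x - ∂P/∂y = -6*x.
Integrating over R: integral_0^1 integral_0^{1-x} (-6*x) dy dx = -1.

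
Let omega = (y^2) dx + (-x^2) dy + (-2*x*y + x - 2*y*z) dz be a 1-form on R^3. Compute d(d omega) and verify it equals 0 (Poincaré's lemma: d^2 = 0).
d(d omega) = 0

Step 1: d omega = sum_{i<j} (∂f_j/∂x_i - ∂f_i/∂x_j) dx_i ∧ dx_j:
  coeff of dx ∧ dy: -2*x - 2*y
  coeff of dx ∧ dz: 1 - 2*y
  coeff of dy ∧ dz: -2*x - 2*z
Step 2: Apply d again to each 2-form coefficient. The only possible 3-form in R^3 is dx ∧ dy ∧ dz, with coefficient
  ∂(coeff of dy∧dz)/∂x - ∂(coeff of dx∧dz)/∂y + ∂(coeff of dx∧dy)/∂z
  = ∂/∂x (-2*x - 2*z) - ∂/∂y (1 - 2*y) + ∂/∂z (-2*x - 2*y).
Each of these terms simplifies to sums of mixed partials that cancel in pairs. The result is 0 (by equality of mixed partials for smooth functions — Schwarz / Clairaut).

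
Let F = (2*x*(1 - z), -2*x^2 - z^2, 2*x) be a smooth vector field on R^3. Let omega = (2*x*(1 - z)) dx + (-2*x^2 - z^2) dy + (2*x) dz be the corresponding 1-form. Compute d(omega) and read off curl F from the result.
d(omega) = (2*z) dy ∧ dz + (-2*x - 2) dz ∧ dx + (-4*x) dx ∧ dy; curl F = (2*z, -2*x - 2, -4*x)

d omega = sum_{i<j} (∂f_j/∂x_i - ∂f_i/∂x_j) dx_i ∧ dx_j. Under the identification (dy ∧ dz, dz ∧ dx, dx ∧ dy) ↔ (e_x, e_y, e_z), the coefficients are exactly the components of curl F. Compute:
  ∂R/∂y - ∂Q/∂z = (0) - (-2*z) = 2*z
  ∂P/∂z - ∂R/∂x = (-2*x) - (2) = -2*x - 2
  ∂Q/∂x - ∂P/∂y = (-4*x) - (0) = -4*x.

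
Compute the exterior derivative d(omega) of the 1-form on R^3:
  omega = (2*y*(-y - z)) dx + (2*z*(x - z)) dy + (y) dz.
d(omega) = (4*y + 4*z) dx ∧ dy + (2*y) dx ∧ dz + (-2*x + 4*z + 1) dy ∧ dz

For a 1-form omega = sum_i f_i dx_i, the exterior derivative is
  d(omega) = sum_{i < j} (∂f_j/∂x_i - ∂f_i/∂x_j) dx_i ∧ dx_j.
  coefficient of dx ∧ dy: ∂f_2/∂x - ∂f_1/∂y = ∂(2*z*(x - z))/∂x - ∂(2*y*(-y - z))/∂y = 4*y + 4*z
  coefficient of dx ∧ dz: ∂f_3/∂x - ∂f_1/∂z = ∂(y)/∂x - ∂(2*y*(-y - z))/∂z = 2*y
  coefficient of dy ∧ dz: ∂f_3/∂y - ∂f_2/∂z = ∂(y)/∂y - ∂(2*z*(x - z))/∂z = -2*x + 4*z + 1
Assembling: d(omega) = (4*y + 4*z) dx ∧ dy + (2*y) dx ∧ dz + (-2*x + 4*z + 1) dy ∧ dz.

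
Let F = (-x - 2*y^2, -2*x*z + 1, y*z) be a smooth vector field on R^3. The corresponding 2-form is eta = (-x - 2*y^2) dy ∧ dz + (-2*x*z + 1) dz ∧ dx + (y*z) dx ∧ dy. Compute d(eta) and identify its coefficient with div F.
d(eta) = (y - 1) dx ∧ dy ∧ dz; div F = y - 1

For a 2-form in R^3 of the form above, applying d gives a 3-form with coefficient ∂P/∂x + ∂Q/∂y + ∂R/∂z:
  ∂P/∂x = -1
  ∂Q/∂y = 0
  ∂R/∂z = y
Sum = y - 1, which is exactly div F.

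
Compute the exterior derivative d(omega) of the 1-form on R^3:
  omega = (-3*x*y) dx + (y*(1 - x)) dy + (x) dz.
d(omega) = (3*x - y) dx ∧ dy + (1) dx ∧ dz

For a 1-form omega = sum_i f_i dx_i, the exterior derivative is
  d(omega) = sum_{i < j} (∂f_j/∂x_i - ∂f_i/∂x_j) dx_i ∧ dx_j.
  coefficient of dx ∧ dy: ∂f_2/∂x - ∂f_1/∂y = ∂(y*(1 - x))/∂x - ∂(-3*x*y)/∂y = 3*x - y
  coefficient of dx ∧ dz: ∂f_3/∂x - ∂f_1/∂z = ∂(x)/∂x - ∂(-3*x*y)/∂z = 1
Assembling: d(omega) = (3*x - y) dx ∧ dy + (1) dx ∧ dz.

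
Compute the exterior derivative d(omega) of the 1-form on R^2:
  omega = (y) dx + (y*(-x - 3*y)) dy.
d(omega) = (-y - 1) dx ∧ dy

For a 1-form omega = sum_i f_i dx_i, the exterior derivative is
  d(omega) = sum_{i < j} (∂f_j/∂x_i - ∂f_i/∂x_j) dx_i ∧ dx_j.
  coefficient of dx ∧ dy: ∂f_2/∂x - ∂f_1/∂y = ∂(y*(-x - 3*y))/∂x - ∂(y)/∂y = -y - 1
Assembling: d(omega) = (-y - 1) dx ∧ dy.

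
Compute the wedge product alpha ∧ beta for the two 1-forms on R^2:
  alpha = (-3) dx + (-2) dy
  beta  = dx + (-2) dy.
alpha ∧ beta = (8) dx ∧ dy

Distribute the wedge, using dx_i ∧ dx_j = -dx_j ∧ dx_i and dx_i ∧ dx_i = 0. For each pair (i, j) with i < j, the coefficient of dx_i ∧ dx_j in alpha ∧ beta is (alpha_i * beta_j - alpha_j * beta_i). Collecting: alpha ∧ beta = (8) dx ∧ dy.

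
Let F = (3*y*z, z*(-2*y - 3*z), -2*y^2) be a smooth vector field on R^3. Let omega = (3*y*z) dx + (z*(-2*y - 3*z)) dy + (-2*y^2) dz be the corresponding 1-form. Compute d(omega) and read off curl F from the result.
d(omega) = (-2*y + 6*z) dy ∧ dz + (3*y) dz ∧ dx + (-3*z) dx ∧ dy; curl F = (-2*y + 6*z, 3*y, -3*z)

d omega = sum_{i<j} (∂f_j/∂x_i - ∂f_i/∂x_j) dx_i ∧ dx_j. Under the identification (dy ∧ dz, dz ∧ dx, dx ∧ dy) ↔ (e_x, e_y, e_z), the coefficients are exactly the components of curl F. Compute:
  ∂R/∂y - ∂Q/∂z = (-4*y) - (-2*y - 6*z) = -2*y + 6*z
  ∂P/∂z - ∂R/∂x = (3*y) - (0) = 3*y
  ∂Q/∂x - ∂P/∂y = (0) - (3*z) = -3*z.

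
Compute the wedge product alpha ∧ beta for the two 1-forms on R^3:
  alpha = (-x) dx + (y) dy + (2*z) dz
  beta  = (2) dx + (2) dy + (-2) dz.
alpha ∧ beta = (-2*x - 2*y) dx ∧ dy + (2*x - 4*z) dx ∧ dz + (-2*y - 4*z) dy ∧ dz

Distribute the wedge, using dx_i ∧ dx_j = -dx_j ∧ dx_i and dx_i ∧ dx_i = 0. For each pair (i, j) with i < j, the coefficient of dx_i ∧ dx_j in alpha ∧ beta is (alpha_i * beta_j - alpha_j * beta_i). Collecting: alpha ∧ beta = (-2*x - 2*y) dx ∧ dy + (2*x - 4*z) dx ∧ dz + (-2*y - 4*z) dy ∧ dz.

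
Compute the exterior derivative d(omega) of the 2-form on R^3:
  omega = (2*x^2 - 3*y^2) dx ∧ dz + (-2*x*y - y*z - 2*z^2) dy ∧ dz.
d(omega) = (4*y) dx ∧ dy ∧ dz

For a 2-form omega = sum_{i<j} g_{ij} dx_i ∧ dx_j, the exterior derivative is
  d(omega) = sum_{i<j} d(g_{ij}) ∧ dx_i ∧ dx_j = sum_{i<j, k} (∂g_{ij}/∂x_k) dx_k ∧ dx_i ∧ dx_j.
Expand each term, using dx_k ∧ dx_i ∧ dx_j = sgn(permutation) dx_{(a)} ∧ dx_{(b)} ∧ dx_{(c)} with (a < b < c) sorted:
  d(2*x^2 - 3*y^2) includes (∂/∂y)(2*x^2 - 3*y^2) dy = (-6*y) dy, which multiplied by dx ∧ dz gives (6*y) dx ∧ dy ∧ dz
  d(-2*x*y - y*z - 2*z^2) includes (∂/∂x)(-2*x*y - y*z - 2*z^2) dx = (-2*y) dx, which multiplied by dy ∧ dz gives (-2*y) dx ∧ dy ∧ dz
Collecting like 3-forms: d(omega) = (4*y) dx ∧ dy ∧ dz.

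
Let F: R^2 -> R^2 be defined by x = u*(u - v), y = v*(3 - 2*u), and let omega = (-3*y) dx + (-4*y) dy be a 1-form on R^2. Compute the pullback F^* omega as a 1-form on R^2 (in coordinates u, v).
F^* omega = (v*(12*u^2 - 22*u*v - 18*u + 33*v)) du + (v*(-22*u^2 + 57*u - 36)) dv

Using F^*(f dg) = (f ∘ F) d(g ∘ F), substitute each coordinate x_i by F_i(u, v) in f_i, and replace dx_i by d F_i = (∂F_i/∂u) du + (∂F_i/∂v) dv.
  For the x component: f_1(F) = 3*v*(2*u - 3); d F_1 = (2*u - v) du + (-u) dv
  For the y component: f_2(F) = 4*v*(2*u - 3); d F_2 = (-2*v) du + (3 - 2*u) dv
Combining and collecting du, dv coefficients:
  coeff of du: v*(12*u^2 - 22*u*v - 18*u + 33*v)
  coeff of dv: v*(-22*u^2 + 57*u - 36)
F^* omega = (v*(12*u^2 - 22*u*v - 18*u + 33*v)) du + (v*(-22*u^2 + 57*u - 36)) dv.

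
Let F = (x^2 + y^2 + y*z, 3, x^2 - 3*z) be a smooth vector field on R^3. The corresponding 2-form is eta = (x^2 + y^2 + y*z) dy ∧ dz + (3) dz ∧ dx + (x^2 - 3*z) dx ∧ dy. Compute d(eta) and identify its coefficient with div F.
d(eta) = (2*x - 3) dx ∧ dy ∧ dz; div F = 2*x - 3

For a 2-form in R^3 of the form above, applying d gives a 3-form with coefficient ∂P/∂x + ∂Q/∂y + ∂R/∂z:
  ∂P/∂x = 2*x
  ∂Q/∂y = 0
  ∂R/∂z = -3
Sum = 2*x - 3, which is exactly div F.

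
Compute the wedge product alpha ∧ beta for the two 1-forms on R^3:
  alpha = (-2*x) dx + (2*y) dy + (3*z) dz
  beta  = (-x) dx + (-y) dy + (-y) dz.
alpha ∧ beta = (4*x*y) dx ∧ dy + (x*(2*y + 3*z)) dx ∧ dz + (y*(-2*y + 3*z)) dy ∧ dz

Distribute the wedge, using dx_i ∧ dx_j = -dx_j ∧ dx_i and dx_i ∧ dx_i = 0. For each pair (i, j) with i < j, the coefficient of dx_i ∧ dx_j in alpha ∧ beta is (alpha_i * beta_j - alpha_j * beta_i). Collecting: alpha ∧ beta = (4*x*y) dx ∧ dy + (x*(2*y + 3*z)) dx ∧ dz + (y*(-2*y + 3*z)) dy ∧ dz.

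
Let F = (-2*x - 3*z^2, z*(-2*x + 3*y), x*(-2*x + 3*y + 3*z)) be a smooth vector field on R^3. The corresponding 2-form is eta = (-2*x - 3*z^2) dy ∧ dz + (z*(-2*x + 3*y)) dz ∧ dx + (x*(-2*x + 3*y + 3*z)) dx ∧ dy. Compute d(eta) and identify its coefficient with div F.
d(eta) = (3*x + 3*z - 2) dx ∧ dy ∧ dz; div F = 3*x + 3*z - 2

For a 2-form in R^3 of the form above, applying d gives a 3-form with coefficient ∂P/∂x + ∂Q/∂y + ∂R/∂z:
  ∂P/∂x = -2
  ∂Q/∂y = 3*z
  ∂R/∂z = 3*x
Sum = 3*x + 3*z - 2, which is exactly div F.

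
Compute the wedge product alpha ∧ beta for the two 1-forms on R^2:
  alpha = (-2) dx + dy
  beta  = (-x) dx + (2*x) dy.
alpha ∧ beta = (-3*x) dx ∧ dy

Distribute the wedge, using dx_i ∧ dx_j = -dx_j ∧ dx_i and dx_i ∧ dx_i = 0. For each pair (i, j) with i < j, the coefficient of dx_i ∧ dx_j in alpha ∧ beta is (alpha_i * beta_j - alpha_j * beta_i). Collecting: alpha ∧ beta = (-3*x) dx ∧ dy.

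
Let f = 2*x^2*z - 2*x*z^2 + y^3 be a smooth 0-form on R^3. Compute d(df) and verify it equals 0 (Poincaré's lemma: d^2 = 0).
d(df) = 0

Step 1: df = sum_i (∂f/∂x_i) dx_i = (2*z*(2*x - z)) dx + (3*y^2) dy + (2*x*(x - 2*z)) dz.
Step 2: Apply d again. Using the 1-form formula, the coefficient of dx ∧ dy in d(df) is ∂^2 f/∂x ∂y - ∂^2 f/∂y ∂x = (0) - (0) = 0 (equality of mixed partials for smooth f).
Similarly for dx ∧ dz and dy ∧ dz — all coefficients vanish. So d(df) = 0.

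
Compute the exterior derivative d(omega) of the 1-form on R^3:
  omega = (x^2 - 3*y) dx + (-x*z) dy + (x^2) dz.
d(omega) = (3 - z) dx ∧ dy + (2*x) dx ∧ dz + (x) dy ∧ dz

For a 1-form omega = sum_i f_i dx_i, the exterior derivative is
  d(omega) = sum_{i < j} (∂f_j/∂x_i - ∂f_i/∂x_j) dx_i ∧ dx_j.
  coefficient of dx ∧ dy: ∂f_2/∂x - ∂f_1/∂y = ∂(-x*z)/∂x - ∂(x^2 - 3*y)/∂y = 3 - z
  coefficient of dx ∧ dz: ∂f_3/∂x - ∂f_1/∂z = ∂(x^2)/∂x - ∂(x^2 - 3*y)/∂z = 2*x
  coefficient of dy ∧ dz: ∂f_3/∂y - ∂f_2/∂z = ∂(x^2)/∂y - ∂(-x*z)/∂z = x
Assembling: d(omega) = (3 - z) dx ∧ dy + (2*x) dx ∧ dz + (x) dy ∧ dz.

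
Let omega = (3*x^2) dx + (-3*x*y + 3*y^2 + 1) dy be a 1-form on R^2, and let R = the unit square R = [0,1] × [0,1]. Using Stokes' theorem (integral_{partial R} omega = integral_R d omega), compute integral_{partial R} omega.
integral_(partial R) omega = -3/2

Stokes: integral_partial_R omega = integral_R d omega with d omega = (∂Q/∂x - ∂P/∂y) dx ∧ dy.
  ∂Q/∂x = -3*y
  ∂P/∂y = 0
  integrand = ∂Q/∂x - ∂P/∂y = -3*y.
Integrating over R: integral_0^1 integral_0^1 (-3*y) dx dy = -3/2.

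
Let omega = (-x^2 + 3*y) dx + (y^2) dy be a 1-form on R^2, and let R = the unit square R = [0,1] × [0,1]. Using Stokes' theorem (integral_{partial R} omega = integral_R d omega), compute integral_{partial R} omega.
integral_(partial R) omega = -3

Stokes: integral_partial_R omega = integral_R d omega with d omega = (∂Q/∂x - ∂P/∂y) dx ∧ dy.
  ∂Q/∂x = 0
  ∂P/∂y = 3
  integrand = ∂Q/∂x - ∂P/∂y = -3.
Integrating over R: integral_0^1 integral_0^1 (-3) dx dy = -3.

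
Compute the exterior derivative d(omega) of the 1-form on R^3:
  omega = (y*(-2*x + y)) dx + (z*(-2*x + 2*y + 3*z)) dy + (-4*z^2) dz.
d(omega) = (2*x - 2*y - 2*z) dx ∧ dy + (2*x - 2*y - 6*z) dy ∧ dz

For a 1-form omega = sum_i f_i dx_i, the exterior derivative is
  d(omega) = sum_{i < j} (∂f_j/∂x_i - ∂f_i/∂x_j) dx_i ∧ dx_j.
  coefficient of dx ∧ dy: ∂f_2/∂x - ∂f_1/∂y = ∂(z*(-2*x + 2*y + 3*z))/∂x - ∂(y*(-2*x + y))/∂y = 2*x - 2*y - 2*z
  coefficient of dy ∧ dz: ∂f_3/∂y - ∂f_2/∂z = ∂(-4*z^2)/∂y - ∂(z*(-2*x + 2*y + 3*z))/∂z = 2*x - 2*y - 6*z
Assembling: d(omega) = (2*x - 2*y - 2*z) dx ∧ dy + (2*x - 2*y - 6*z) dy ∧ dz.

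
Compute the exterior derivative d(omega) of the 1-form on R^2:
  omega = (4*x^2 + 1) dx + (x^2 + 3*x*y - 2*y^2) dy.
d(omega) = (2*x + 3*y) dx ∧ dy

For a 1-form omega = sum_i f_i dx_i, the exterior derivative is
  d(omega) = sum_{i < j} (∂f_j/∂x_i - ∂f_i/∂x_j) dx_i ∧ dx_j.
  coefficient of dx ∧ dy: ∂f_2/∂x - ∂f_1/∂y = ∂(x^2 + 3*x*y - 2*y^2)/∂x - ∂(4*x^2 + 1)/∂y = 2*x + 3*y
Assembling: d(omega) = (2*x + 3*y) dx ∧ dy.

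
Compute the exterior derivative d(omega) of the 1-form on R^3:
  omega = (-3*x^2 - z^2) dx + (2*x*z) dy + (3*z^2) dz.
d(omega) = (2*z) dx ∧ dy + (2*z) dx ∧ dz + (-2*x) dy ∧ dz

For a 1-form omega = sum_i f_i dx_i, the exterior derivative is
  d(omega) = sum_{i < j} (∂f_j/∂x_i - ∂f_i/∂x_j) dx_i ∧ dx_j.
  coefficient of dx ∧ dy: ∂f_2/∂x - ∂f_1/∂y = ∂(2*x*z)/∂x - ∂(-3*x^2 - z^2)/∂y = 2*z
  coefficient of dx ∧ dz: ∂f_3/∂x - ∂f_1/∂z = ∂(3*z^2)/∂x - ∂(-3*x^2 - z^2)/∂z = 2*z
  coefficient of dy ∧ dz: ∂f_3/∂y - ∂f_2/∂z = ∂(3*z^2)/∂y - ∂(2*x*z)/∂z = -2*x
Assembling: d(omega) = (2*z) dx ∧ dy + (2*z) dx ∧ dz + (-2*x) dy ∧ dz.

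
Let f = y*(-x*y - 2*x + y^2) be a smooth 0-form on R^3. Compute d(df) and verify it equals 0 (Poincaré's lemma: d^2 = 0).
d(df) = 0

Step 1: df = sum_i (∂f/∂x_i) dx_i = (y*(-y - 2)) dx + (-2*x*y - 2*x + 3*y^2) dy + (0) dz.
Step 2: Apply d again. Using the 1-form formula, the coefficient of dx ∧ dy in d(df) is ∂^2 f/∂x ∂y - ∂^2 f/∂y ∂x = (-2*y - 2) - (-2*y - 2) = 0 (equality of mixed partials for smooth f).
Similarly for dx ∧ dz and dy ∧ dz — all coefficients vanish. So d(df) = 0.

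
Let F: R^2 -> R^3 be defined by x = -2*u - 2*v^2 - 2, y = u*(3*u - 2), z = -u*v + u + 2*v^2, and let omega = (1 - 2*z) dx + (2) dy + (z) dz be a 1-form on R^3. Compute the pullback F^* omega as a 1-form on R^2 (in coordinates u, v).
F^* omega = (u*v^2 - 6*u*v + 17*u - 2*v^3 + 10*v^2 - 6) du + (u^2*v - u^2 - 14*u*v^2 + 12*u*v + 24*v^3 - 4*v) dv

Using F^*(f dg) = (f ∘ F) d(g ∘ F), substitute each coordinate x_i by F_i(u, v) in f_i, and replace dx_i by d F_i = (∂F_i/∂u) du + (∂F_i/∂v) dv.
  For the x component: f_1(F) = 2*u*v - 2*u - 4*v^2 + 1; d F_1 = (-2) du + (-4*v) dv
  For the y component: f_2(F) = 2; d F_2 = (6*u - 2) du + (0) dv
  For the z component: f_3(F) = -u*v + u + 2*v^2; d F_3 = (1 - v) du + (-u + 4*v) dv
Combining and collecting du, dv coefficients:
  coeff of du: u*v^2 - 6*u*v + 17*u - 2*v^3 + 10*v^2 - 6
  coeff of dv: u^2*v - u^2 - 14*u*v^2 + 12*u*v + 24*v^3 - 4*v
F^* omega = (u*v^2 - 6*u*v + 17*u - 2*v^3 + 10*v^2 - 6) du + (u^2*v - u^2 - 14*u*v^2 + 12*u*v + 24*v^3 - 4*v) dv.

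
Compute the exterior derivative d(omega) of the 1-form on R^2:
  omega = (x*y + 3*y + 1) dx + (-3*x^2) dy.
d(omega) = (-7*x - 3) dx ∧ dy

For a 1-form omega = sum_i f_i dx_i, the exterior derivative is
  d(omega) = sum_{i < j} (∂f_j/∂x_i - ∂f_i/∂x_j) dx_i ∧ dx_j.
  coefficient of dx ∧ dy: ∂f_2/∂x - ∂f_1/∂y = ∂(-3*x^2)/∂x - ∂(x*y + 3*y + 1)/∂y = -7*x - 3
Assembling: d(omega) = (-7*x - 3) dx ∧ dy.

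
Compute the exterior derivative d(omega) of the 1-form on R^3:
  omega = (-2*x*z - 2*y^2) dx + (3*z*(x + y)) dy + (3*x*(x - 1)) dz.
d(omega) = (4*y + 3*z) dx ∧ dy + (8*x - 3) dx ∧ dz + (-3*x - 3*y) dy ∧ dz

For a 1-form omega = sum_i f_i dx_i, the exterior derivative is
  d(omega) = sum_{i < j} (∂f_j/∂x_i - ∂f_i/∂x_j) dx_i ∧ dx_j.
  coefficient of dx ∧ dy: ∂f_2/∂x - ∂f_1/∂y = ∂(3*z*(x + y))/∂x - ∂(-2*x*z - 2*y^2)/∂y = 4*y + 3*z
  coefficient of dx ∧ dz: ∂f_3/∂x - ∂f_1/∂z = ∂(3*x*(x - 1))/∂x - ∂(-2*x*z - 2*y^2)/∂z = 8*x - 3
  coefficient of dy ∧ dz: ∂f_3/∂y - ∂f_2/∂z = ∂(3*x*(x - 1))/∂y - ∂(3*z*(x + y))/∂z = -3*x - 3*y
Assembling: d(omega) = (4*y + 3*z) dx ∧ dy + (8*x - 3) dx ∧ dz + (-3*x - 3*y) dy ∧ dz.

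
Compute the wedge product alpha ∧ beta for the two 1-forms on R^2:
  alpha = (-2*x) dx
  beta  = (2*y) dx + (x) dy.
alpha ∧ beta = (-2*x^2) dx ∧ dy

Distribute the wedge, using dx_i ∧ dx_j = -dx_j ∧ dx_i and dx_i ∧ dx_i = 0. For each pair (i, j) with i < j, the coefficient of dx_i ∧ dx_j in alpha ∧ beta is (alpha_i * beta_j - alpha_j * beta_i). Collecting: alpha ∧ beta = (-2*x^2) dx ∧ dy.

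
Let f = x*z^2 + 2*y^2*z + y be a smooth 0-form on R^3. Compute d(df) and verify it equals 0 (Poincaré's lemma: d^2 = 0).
d(df) = 0

Step 1: df = sum_i (∂f/∂x_i) dx_i = (z^2) dx + (4*y*z + 1) dy + (2*x*z + 2*y^2) dz.
Step 2: Apply d again. Using the 1-form formula, the coefficient of dx ∧ dy in d(df) is ∂^2 f/∂x ∂y - ∂^2 f/∂y ∂x = (0) - (0) = 0 (equality of mixed partials for smooth f).
Similarly for dx ∧ dz and dy ∧ dz — all coefficients vanish. So d(df) = 0.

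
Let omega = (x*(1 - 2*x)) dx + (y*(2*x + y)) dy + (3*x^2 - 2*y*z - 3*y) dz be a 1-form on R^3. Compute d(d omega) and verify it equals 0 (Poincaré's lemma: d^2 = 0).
d(d omega) = 0

Step 1: d omega = sum_{i<j} (∂f_j/∂x_i - ∂f_i/∂x_j) dx_i ∧ dx_j:
  coeff of dx ∧ dy: 2*y
  coeff of dx ∧ dz: 6*x
  coeff of dy ∧ dz: -2*z - 3
Step 2: Apply d again to each 2-form coefficient. The only possible 3-form in R^3 is dx ∧ dy ∧ dz, with coefficient
  ∂(coeff of dy∧dz)/∂x - ∂(coeff of dx∧dz)/∂y + ∂(coeff of dx∧dy)/∂z
  = ∂/∂x (-2*z - 3) - ∂/∂y (6*x) + ∂/∂z (2*y).
Each of these terms simplifies to sums of mixed partials that cancel in pairs. The result is 0 (by equality of mixed partials for smooth functions — Schwarz / Clairaut).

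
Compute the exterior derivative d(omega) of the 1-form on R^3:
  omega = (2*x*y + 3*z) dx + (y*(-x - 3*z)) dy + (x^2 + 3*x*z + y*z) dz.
d(omega) = (-2*x - y) dx ∧ dy + (2*x + 3*z - 3) dx ∧ dz + (3*y + z) dy ∧ dz

For a 1-form omega = sum_i f_i dx_i, the exterior derivative is
  d(omega) = sum_{i < j} (∂f_j/∂x_i - ∂f_i/∂x_j) dx_i ∧ dx_j.
  coefficient of dx ∧ dy: ∂f_2/∂x - ∂f_1/∂y = ∂(y*(-x - 3*z))/∂x - ∂(2*x*y + 3*z)/∂y = -2*x - y
  coefficient of dx ∧ dz: ∂f_3/∂x - ∂f_1/∂z = ∂(x^2 + 3*x*z + y*z)/∂x - ∂(2*x*y + 3*z)/∂z = 2*x + 3*z - 3
  coefficient of dy ∧ dz: ∂f_3/∂y - ∂f_2/∂z = ∂(x^2 + 3*x*z + y*z)/∂y - ∂(y*(-x - 3*z))/∂z = 3*y + z
Assembling: d(omega) = (-2*x - y) dx ∧ dy + (2*x + 3*z - 3) dx ∧ dz + (3*y + z) dy ∧ dz.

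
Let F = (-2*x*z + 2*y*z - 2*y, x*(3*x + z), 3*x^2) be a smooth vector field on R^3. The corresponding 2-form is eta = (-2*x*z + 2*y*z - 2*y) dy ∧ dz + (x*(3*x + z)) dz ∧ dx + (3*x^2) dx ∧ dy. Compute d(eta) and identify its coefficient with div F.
d(eta) = (-2*z) dx ∧ dy ∧ dz; div F = -2*z

For a 2-form in R^3 of the form above, applying d gives a 3-form with coefficient ∂P/∂x + ∂Q/∂y + ∂R/∂z:
  ∂P/∂x = -2*z
  ∂Q/∂y = 0
  ∂R/∂z = 0
Sum = -2*z, which is exactly div F.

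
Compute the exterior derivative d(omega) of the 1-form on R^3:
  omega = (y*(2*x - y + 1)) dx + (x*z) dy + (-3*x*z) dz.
d(omega) = (-2*x + 2*y + z - 1) dx ∧ dy + (-3*z) dx ∧ dz + (-x) dy ∧ dz

For a 1-form omega = sum_i f_i dx_i, the exterior derivative is
  d(omega) = sum_{i < j} (∂f_j/∂x_i - ∂f_i/∂x_j) dx_i ∧ dx_j.
  coefficient of dx ∧ dy: ∂f_2/∂x - ∂f_1/∂y = ∂(x*z)/∂x - ∂(y*(2*x - y + 1))/∂y = -2*x + 2*y + z - 1
  coefficient of dx ∧ dz: ∂f_3/∂x - ∂f_1/∂z = ∂(-3*x*z)/∂x - ∂(y*(2*x - y + 1))/∂z = -3*z
  coefficient of dy ∧ dz: ∂f_3/∂y - ∂f_2/∂z = ∂(-3*x*z)/∂y - ∂(x*z)/∂z = -x
Assembling: d(omega) = (-2*x + 2*y + z - 1) dx ∧ dy + (-3*z) dx ∧ dz + (-x) dy ∧ dz.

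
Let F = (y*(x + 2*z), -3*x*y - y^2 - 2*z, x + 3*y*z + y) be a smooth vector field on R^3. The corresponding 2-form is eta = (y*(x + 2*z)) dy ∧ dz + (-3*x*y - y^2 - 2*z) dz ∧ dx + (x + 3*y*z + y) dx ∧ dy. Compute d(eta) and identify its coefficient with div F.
d(eta) = (-3*x + 2*y) dx ∧ dy ∧ dz; div F = -3*x + 2*y

For a 2-form in R^3 of the form above, applying d gives a 3-form with coefficient ∂P/∂x + ∂Q/∂y + ∂R/∂z:
  ∂P/∂x = y
  ∂Q/∂y = -3*x - 2*y
  ∂R/∂z = 3*y
Sum = -3*x + 2*y, which is exactly div F.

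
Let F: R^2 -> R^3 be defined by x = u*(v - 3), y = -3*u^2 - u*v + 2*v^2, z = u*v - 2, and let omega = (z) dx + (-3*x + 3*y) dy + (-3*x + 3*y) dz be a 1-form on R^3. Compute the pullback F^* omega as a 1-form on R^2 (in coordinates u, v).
F^* omega = (54*u^3 + 36*u^2*v - 54*u^2 - 35*u*v^2 - 3*u*v - 2*v + 6) du + (-35*u^2*v - 24*u*v^2 + 36*u*v - 2*u + 24*v^3) dv

Using F^*(f dg) = (f ∘ F) d(g ∘ F), substitute each coordinate x_i by F_i(u, v) in f_i, and replace dx_i by d F_i = (∂F_i/∂u) du + (∂F_i/∂v) dv.
  For the x component: f_1(F) = u*v - 2; d F_1 = (v - 3) du + (u) dv
  For the y component: f_2(F) = -9*u^2 - 6*u*v + 9*u + 6*v^2; d F_2 = (-6*u - v) du + (-u + 4*v) dv
  For the z component: f_3(F) = -9*u^2 - 6*u*v + 9*u + 6*v^2; d F_3 = (v) du + (u) dv
Combining and collecting du, dv coefficients:
  coeff of du: 54*u^3 + 36*u^2*v - 54*u^2 - 35*u*v^2 - 3*u*v - 2*v + 6
  coeff of dv: -35*u^2*v - 24*u*v^2 + 36*u*v - 2*u + 24*v^3
F^* omega = (54*u^3 + 36*u^2*v - 54*u^2 - 35*u*v^2 - 3*u*v - 2*v + 6) du + (-35*u^2*v - 24*u*v^2 + 36*u*v - 2*u + 24*v^3) dv.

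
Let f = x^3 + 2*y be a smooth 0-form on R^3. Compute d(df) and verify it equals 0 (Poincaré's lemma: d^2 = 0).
d(df) = 0

Step 1: df = sum_i (∂f/∂x_i) dx_i = (3*x^2) dx + (2) dy + (0) dz.
Step 2: Apply d again. Using the 1-form formula, the coefficient of dx ∧ dy in d(df) is ∂^2 f/∂x ∂y - ∂^2 f/∂y ∂x = (0) - (0) = 0 (equality of mixed partials for smooth f).
Similarly for dx ∧ dz and dy ∧ dz — all coefficients vanish. So d(df) = 0.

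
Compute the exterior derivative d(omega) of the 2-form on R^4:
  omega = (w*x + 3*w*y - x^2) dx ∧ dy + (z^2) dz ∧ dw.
d(omega) = (x + 3*y) dx ∧ dy ∧ dw

For a 2-form omega = sum_{i<j} g_{ij} dx_i ∧ dx_j, the exterior derivative is
  d(omega) = sum_{i<j} d(g_{ij}) ∧ dx_i ∧ dx_j = sum_{i<j, k} (∂g_{ij}/∂x_k) dx_k ∧ dx_i ∧ dx_j.
Expand each term, using dx_k ∧ dx_i ∧ dx_j = sgn(permutation) dx_{(a)} ∧ dx_{(b)} ∧ dx_{(c)} with (a < b < c) sorted:
  d(w*x + 3*w*y - x^2) includes (∂/∂w)(w*x + 3*w*y - x^2) dw = (x + 3*y) dw, which multiplied by dx ∧ dy gives (x + 3*y) dx ∧ dy ∧ dw
Collecting like 3-forms: d(omega) = (x + 3*y) dx ∧ dy ∧ dw.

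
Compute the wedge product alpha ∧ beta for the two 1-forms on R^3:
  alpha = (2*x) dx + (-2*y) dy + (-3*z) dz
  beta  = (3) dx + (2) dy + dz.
alpha ∧ beta = (4*x + 6*y) dx ∧ dy + (2*x + 9*z) dx ∧ dz + (-2*y + 6*z) dy ∧ dz

Distribute the wedge, using dx_i ∧ dx_j = -dx_j ∧ dx_i and dx_i ∧ dx_i = 0. For each pair (i, j) with i < j, the coefficient of dx_i ∧ dx_j in alpha ∧ beta is (alpha_i * beta_j - alpha_j * beta_i). Collecting: alpha ∧ beta = (4*x + 6*y) dx ∧ dy + (2*x + 9*z) dx ∧ dz + (-2*y + 6*z) dy ∧ dz.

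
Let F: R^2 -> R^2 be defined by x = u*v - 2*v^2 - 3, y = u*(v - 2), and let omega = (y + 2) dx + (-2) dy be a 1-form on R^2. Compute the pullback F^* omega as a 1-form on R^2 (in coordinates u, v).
F^* omega = (u*v^2 - 2*u*v + 4) du + (u^2*v - 2*u^2 - 4*u*v^2 + 8*u*v - 8*v) dv

Using F^*(f dg) = (f ∘ F) d(g ∘ F), substitute each coordinate x_i by F_i(u, v) in f_i, and replace dx_i by d F_i = (∂F_i/∂u) du + (∂F_i/∂v) dv.
  For the x component: f_1(F) = u*v - 2*u + 2; d F_1 = (v) du + (u - 4*v) dv
  For the y component: f_2(F) = -2; d F_2 = (v - 2) du + (u) dv
Combining and collecting du, dv coefficients:
  coeff of du: u*v^2 - 2*u*v + 4
  coeff of dv: u^2*v - 2*u^2 - 4*u*v^2 + 8*u*v - 8*v
F^* omega = (u*v^2 - 2*u*v + 4) du + (u^2*v - 2*u^2 - 4*u*v^2 + 8*u*v - 8*v) dv.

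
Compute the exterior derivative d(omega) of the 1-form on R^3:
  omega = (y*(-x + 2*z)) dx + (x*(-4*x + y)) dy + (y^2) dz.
d(omega) = (-7*x + y - 2*z) dx ∧ dy + (-2*y) dx ∧ dz + (2*y) dy ∧ dz

For a 1-form omega = sum_i f_i dx_i, the exterior derivative is
  d(omega) = sum_{i < j} (∂f_j/∂x_i - ∂f_i/∂x_j) dx_i ∧ dx_j.
  coefficient of dx ∧ dy: ∂f_2/∂x - ∂f_1/∂y = ∂(x*(-4*x + y))/∂x - ∂(y*(-x + 2*z))/∂y = -7*x + y - 2*z
  coefficient of dx ∧ dz: ∂f_3/∂x - ∂f_1/∂z = ∂(y^2)/∂x - ∂(y*(-x + 2*z))/∂z = -2*y
  coefficient of dy ∧ dz: ∂f_3/∂y - ∂f_2/∂z = ∂(y^2)/∂y - ∂(x*(-4*x + y))/∂z = 2*y
Assembling: d(omega) = (-7*x + y - 2*z) dx ∧ dy + (-2*y) dx ∧ dz + (2*y) dy ∧ dz.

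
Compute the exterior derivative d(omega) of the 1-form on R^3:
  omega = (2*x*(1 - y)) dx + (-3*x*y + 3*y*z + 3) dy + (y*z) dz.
d(omega) = (2*x - 3*y) dx ∧ dy + (-3*y + z) dy ∧ dz

For a 1-form omega = sum_i f_i dx_i, the exterior derivative is
  d(omega) = sum_{i < j} (∂f_j/∂x_i - ∂f_i/∂x_j) dx_i ∧ dx_j.
  coefficient of dx ∧ dy: ∂f_2/∂x - ∂f_1/∂y = ∂(-3*x*y + 3*y*z + 3)/∂x - ∂(2*x*(1 - y))/∂y = 2*x - 3*y
  coefficient of dy ∧ dz: ∂f_3/∂y - ∂f_2/∂z = ∂(y*z)/∂y - ∂(-3*x*y + 3*y*z + 3)/∂z = -3*y + z
Assembling: d(omega) = (2*x - 3*y) dx ∧ dy + (-3*y + z) dy ∧ dz.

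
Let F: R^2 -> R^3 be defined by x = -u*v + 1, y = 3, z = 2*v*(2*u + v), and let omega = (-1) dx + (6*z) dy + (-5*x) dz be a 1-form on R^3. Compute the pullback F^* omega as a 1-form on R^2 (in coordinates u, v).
F^* omega = (v*(20*u*v - 19)) du + (20*u^2*v + 20*u*v^2 - 19*u - 20*v) dv

Using F^*(f dg) = (f ∘ F) d(g ∘ F), substitute each coordinate x_i by F_i(u, v) in f_i, and replace dx_i by d F_i = (∂F_i/∂u) du + (∂F_i/∂v) dv.
  For the x component: f_1(F) = -1; d F_1 = (-v) du + (-u) dv
  For the y component: f_2(F) = 12*v*(2*u + v); d F_2 = (0) du + (0) dv
  For the z component: f_3(F) = 5*u*v - 5; d F_3 = (4*v) du + (4*u + 4*v) dv
Combining and collecting du, dv coefficients:
  coeff of du: v*(20*u*v - 19)
  coeff of dv: 20*u^2*v + 20*u*v^2 - 19*u - 20*v
F^* omega = (v*(20*u*v - 19)) du + (20*u^2*v + 20*u*v^2 - 19*u - 20*v) dv.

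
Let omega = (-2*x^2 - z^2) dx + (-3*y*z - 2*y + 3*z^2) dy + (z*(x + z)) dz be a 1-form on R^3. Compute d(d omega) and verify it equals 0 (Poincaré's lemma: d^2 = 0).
d(d omega) = 0

Step 1: d omega = sum_{i<j} (∂f_j/∂x_i - ∂f_i/∂x_j) dx_i ∧ dx_j:
  coeff of dx ∧ dy: 0
  coeff of dx ∧ dz: 3*z
  coeff of dy ∧ dz: 3*y - 6*z
Step 2: Apply d again to each 2-form coefficient. The only possible 3-form in R^3 is dx ∧ dy ∧ dz, with coefficient
  ∂(coeff of dy∧dz)/∂x - ∂(coeff of dx∧dz)/∂y + ∂(coeff of dx∧dy)/∂z
  = ∂/∂x (3*y - 6*z) - ∂/∂y (3*z) + ∂/∂z (0).
Each of these terms simplifies to sums of mixed partials that cancel in pairs. The result is 0 (by equality of mixed partials for smooth functions — Schwarz / Clairaut).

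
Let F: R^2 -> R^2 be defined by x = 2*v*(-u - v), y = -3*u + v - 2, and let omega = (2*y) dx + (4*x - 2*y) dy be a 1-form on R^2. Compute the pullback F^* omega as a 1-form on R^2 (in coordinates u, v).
F^* omega = (36*u*v - 18*u + 20*v^2 + 14*v - 12) du + (12*u^2 + 12*u*v + 14*u - 16*v^2 + 14*v + 4) dv

Using F^*(f dg) = (f ∘ F) d(g ∘ F), substitute each coordinate x_i by F_i(u, v) in f_i, and replace dx_i by d F_i = (∂F_i/∂u) du + (∂F_i/∂v) dv.
  For the x component: f_1(F) = -6*u + 2*v - 4; d F_1 = (-2*v) du + (-2*u - 4*v) dv
  For the y component: f_2(F) = -8*u*v + 6*u - 8*v^2 - 2*v + 4; d F_2 = (-3) du + (1) dv
Combining and collecting du, dv coefficients:
  coeff of du: 36*u*v - 18*u + 20*v^2 + 14*v - 12
  coeff of dv: 12*u^2 + 12*u*v + 14*u - 16*v^2 + 14*v + 4
F^* omega = (36*u*v - 18*u + 20*v^2 + 14*v - 12) du + (12*u^2 + 12*u*v + 14*u - 16*v^2 + 14*v + 4) dv.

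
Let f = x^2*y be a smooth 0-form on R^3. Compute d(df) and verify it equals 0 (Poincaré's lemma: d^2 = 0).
d(df) = 0

Step 1: df = sum_i (∂f/∂x_i) dx_i = (2*x*y) dx + (x^2) dy + (0) dz.
Step 2: Apply d again. Using the 1-form formula, the coefficient of dx ∧ dy in d(df) is ∂^2 f/∂x ∂y - ∂^2 f/∂y ∂x = (2*x) - (2*x) = 0 (equality of mixed partials for smooth f).
Similarly for dx ∧ dz and dy ∧ dz — all coefficients vanish. So d(df) = 0.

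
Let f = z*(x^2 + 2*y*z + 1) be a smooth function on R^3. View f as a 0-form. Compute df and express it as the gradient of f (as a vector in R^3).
df = (2*x*z) dx + (2*z^2) dy + (x^2 + 4*y*z + 1) dz; grad f = (2*x*z, 2*z^2, x^2 + 4*y*z + 1)

For a 0-form f, d f = (∂f/∂x) dx + (∂f/∂y) dy + (∂f/∂z) dz. The components of the vector representation are exactly the entries of grad f in Cartesian coordinates:
  ∂f/∂x = 2*x*z
  ∂f/∂y = 2*z^2
  ∂f/∂z = x^2 + 4*y*z + 1.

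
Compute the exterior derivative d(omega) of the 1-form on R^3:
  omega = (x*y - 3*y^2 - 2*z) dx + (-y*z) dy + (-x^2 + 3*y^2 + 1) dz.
d(omega) = (-x + 6*y) dx ∧ dy + (2 - 2*x) dx ∧ dz + (7*y) dy ∧ dz

For a 1-form omega = sum_i f_i dx_i, the exterior derivative is
  d(omega) = sum_{i < j} (∂f_j/∂x_i - ∂f_i/∂x_j) dx_i ∧ dx_j.
  coefficient of dx ∧ dy: ∂f_2/∂x - ∂f_1/∂y = ∂(-y*z)/∂x - ∂(x*y - 3*y^2 - 2*z)/∂y = -x + 6*y
  coefficient of dx ∧ dz: ∂f_3/∂x - ∂f_1/∂z = ∂(-x^2 + 3*y^2 + 1)/∂x - ∂(x*y - 3*y^2 - 2*z)/∂z = 2 - 2*x
  coefficient of dy ∧ dz: ∂f_3/∂y - ∂f_2/∂z = ∂(-x^2 + 3*y^2 + 1)/∂y - ∂(-y*z)/∂z = 7*y
Assembling: d(omega) = (-x + 6*y) dx ∧ dy + (2 - 2*x) dx ∧ dz + (7*y) dy ∧ dz.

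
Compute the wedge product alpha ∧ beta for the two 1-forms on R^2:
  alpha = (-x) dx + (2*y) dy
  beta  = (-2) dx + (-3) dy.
alpha ∧ beta = (3*x + 4*y) dx ∧ dy

Distribute the wedge, using dx_i ∧ dx_j = -dx_j ∧ dx_i and dx_i ∧ dx_i = 0. For each pair (i, j) with i < j, the coefficient of dx_i ∧ dx_j in alpha ∧ beta is (alpha_i * beta_j - alpha_j * beta_i). Collecting: alpha ∧ beta = (3*x + 4*y) dx ∧ dy.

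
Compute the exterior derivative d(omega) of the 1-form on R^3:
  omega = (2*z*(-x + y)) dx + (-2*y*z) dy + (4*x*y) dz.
d(omega) = (-2*z) dx ∧ dy + (2*x + 2*y) dx ∧ dz + (4*x + 2*y) dy ∧ dz

For a 1-form omega = sum_i f_i dx_i, the exterior derivative is
  d(omega) = sum_{i < j} (∂f_j/∂x_i - ∂f_i/∂x_j) dx_i ∧ dx_j.
  coefficient of dx ∧ dy: ∂f_2/∂x - ∂f_1/∂y = ∂(-2*y*z)/∂x - ∂(2*z*(-x + y))/∂y = -2*z
  coefficient of dx ∧ dz: ∂f_3/∂x - ∂f_1/∂z = ∂(4*x*y)/∂x - ∂(2*z*(-x + y))/∂z = 2*x + 2*y
  coefficient of dy ∧ dz: ∂f_3/∂y - ∂f_2/∂z = ∂(4*x*y)/∂y - ∂(-2*y*z)/∂z = 4*x + 2*y
Assembling: d(omega) = (-2*z) dx ∧ dy + (2*x + 2*y) dx ∧ dz + (4*x + 2*y) dy ∧ dz.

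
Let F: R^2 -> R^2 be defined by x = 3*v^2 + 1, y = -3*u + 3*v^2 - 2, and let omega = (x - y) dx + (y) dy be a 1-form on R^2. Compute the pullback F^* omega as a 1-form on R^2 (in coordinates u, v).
F^* omega = (9*u - 9*v^2 + 6) du + (18*v^3 + 6*v) dv

Using F^*(f dg) = (f ∘ F) d(g ∘ F), substitute each coordinate x_i by F_i(u, v) in f_i, and replace dx_i by d F_i = (∂F_i/∂u) du + (∂F_i/∂v) dv.
  For the x component: f_1(F) = 3*u + 3; d F_1 = (0) du + (6*v) dv
  For the y component: f_2(F) = -3*u + 3*v^2 - 2; d F_2 = (-3) du + (6*v) dv
Combining and collecting du, dv coefficients:
  coeff of du: 9*u - 9*v^2 + 6
  coeff of dv: 18*v^3 + 6*v
F^* omega = (9*u - 9*v^2 + 6) du + (18*v^3 + 6*v) dv.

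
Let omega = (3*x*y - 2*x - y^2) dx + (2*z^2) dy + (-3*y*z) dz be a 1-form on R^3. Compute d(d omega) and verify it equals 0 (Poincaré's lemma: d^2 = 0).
d(d omega) = 0

Step 1: d omega = sum_{i<j} (∂f_j/∂x_i - ∂f_i/∂x_j) dx_i ∧ dx_j:
  coeff of dx ∧ dy: -3*x + 2*y
  coeff of dx ∧ dz: 0
  coeff of dy ∧ dz: -7*z
Step 2: Apply d again to each 2-form coefficient. The only possible 3-form in R^3 is dx ∧ dy ∧ dz, with coefficient
  ∂(coeff of dy∧dz)/∂x - ∂(coeff of dx∧dz)/∂y + ∂(coeff of dx∧dy)/∂z
  = ∂/∂x (-7*z) - ∂/∂y (0) + ∂/∂z (-3*x + 2*y).
Each of these terms simplifies to sums of mixed partials that cancel in pairs. The result is 0 (by equality of mixed partials for smooth functions — Schwarz / Clairaut).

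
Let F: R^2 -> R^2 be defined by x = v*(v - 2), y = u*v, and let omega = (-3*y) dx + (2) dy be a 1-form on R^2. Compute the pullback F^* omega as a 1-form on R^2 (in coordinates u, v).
F^* omega = (2*v) du + (2*u*(-3*v^2 + 3*v + 1)) dv

Using F^*(f dg) = (f ∘ F) d(g ∘ F), substitute each coordinate x_i by F_i(u, v) in f_i, and replace dx_i by d F_i = (∂F_i/∂u) du + (∂F_i/∂v) dv.
  For the x component: f_1(F) = -3*u*v; d F_1 = (0) du + (2*v - 2) dv
  For the y component: f_2(F) = 2; d F_2 = (v) du + (u) dv
Combining and collecting du, dv coefficients:
  coeff of du: 2*v
  coeff of dv: 2*u*(-3*v^2 + 3*v + 1)
F^* omega = (2*v) du + (2*u*(-3*v^2 + 3*v + 1)) dv.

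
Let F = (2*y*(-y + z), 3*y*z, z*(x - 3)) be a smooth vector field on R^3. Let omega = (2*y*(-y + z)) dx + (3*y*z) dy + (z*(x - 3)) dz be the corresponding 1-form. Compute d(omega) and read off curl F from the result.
d(omega) = (-3*y) dy ∧ dz + (2*y - z) dz ∧ dx + (4*y - 2*z) dx ∧ dy; curl F = (-3*y, 2*y - z, 4*y - 2*z)

d omega = sum_{i<j} (∂f_j/∂x_i - ∂f_i/∂x_j) dx_i ∧ dx_j. Under the identification (dy ∧ dz, dz ∧ dx, dx ∧ dy) ↔ (e_x, e_y, e_z), the coefficients are exactly the components of curl F. Compute:
  ∂R/∂y - ∂Q/∂z = (0) - (3*y) = -3*y
  ∂P/∂z - ∂R/∂x = (2*y) - (z) = 2*y - z
  ∂Q/∂x - ∂P/∂y = (0) - (-4*y + 2*z) = 4*y - 2*z.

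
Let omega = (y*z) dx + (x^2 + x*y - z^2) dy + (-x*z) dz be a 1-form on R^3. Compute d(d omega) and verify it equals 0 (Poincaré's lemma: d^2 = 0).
d(d omega) = 0

Step 1: d omega = sum_{i<j} (∂f_j/∂x_i - ∂f_i/∂x_j) dx_i ∧ dx_j:
  coeff of dx ∧ dy: 2*x + y - z
  coeff of dx ∧ dz: -y - z
  coeff of dy ∧ dz: 2*z
Step 2: Apply d again to each 2-form coefficient. The only possible 3-form in R^3 is dx ∧ dy ∧ dz, with coefficient
  ∂(coeff of dy∧dz)/∂x - ∂(coeff of dx∧dz)/∂y + ∂(coeff of dx∧dy)/∂z
  = ∂/∂x (2*z) - ∂/∂y (-y - z) + ∂/∂z (2*x + y - z).
Each of these terms simplifies to sums of mixed partials that cancel in pairs. The result is 0 (by equality of mixed partials for smooth functions — Schwarz / Clairaut).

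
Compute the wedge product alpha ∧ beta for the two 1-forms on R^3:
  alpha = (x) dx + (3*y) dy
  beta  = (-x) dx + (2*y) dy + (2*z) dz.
alpha ∧ beta = (5*x*y) dx ∧ dy + (2*x*z) dx ∧ dz + (6*y*z) dy ∧ dz

Distribute the wedge, using dx_i ∧ dx_j = -dx_j ∧ dx_i and dx_i ∧ dx_i = 0. For each pair (i, j) with i < j, the coefficient of dx_i ∧ dx_j in alpha ∧ beta is (alpha_i * beta_j - alpha_j * beta_i). Collecting: alpha ∧ beta = (5*x*y) dx ∧ dy + (2*x*z) dx ∧ dz + (6*y*z) dy ∧ dz.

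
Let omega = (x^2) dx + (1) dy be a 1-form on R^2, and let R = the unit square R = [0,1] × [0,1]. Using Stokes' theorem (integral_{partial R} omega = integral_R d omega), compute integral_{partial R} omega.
integral_(partial R) omega = 0

Stokes: integral_partial_R omega = integral_R d omega with d omega = (∂Q/∂x - ∂P/∂y) dx ∧ dy.
  ∂Q/∂x = 0
  ∂P/∂y = 0
  integrand = ∂Q/∂x - ∂P/∂y = 0.
Integrating over R: integral_0^1 integral_0^1 (0) dx dy = 0.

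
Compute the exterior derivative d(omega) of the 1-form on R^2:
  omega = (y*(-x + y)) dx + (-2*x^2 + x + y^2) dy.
d(omega) = (-3*x - 2*y + 1) dx ∧ dy

For a 1-form omega = sum_i f_i dx_i, the exterior derivative is
  d(omega) = sum_{i < j} (∂f_j/∂x_i - ∂f_i/∂x_j) dx_i ∧ dx_j.
  coefficient of dx ∧ dy: ∂f_2/∂x - ∂f_1/∂y = ∂(-2*x^2 + x + y^2)/∂x - ∂(y*(-x + y))/∂y = -3*x - 2*y + 1
Assembling: d(omega) = (-3*x - 2*y + 1) dx ∧ dy.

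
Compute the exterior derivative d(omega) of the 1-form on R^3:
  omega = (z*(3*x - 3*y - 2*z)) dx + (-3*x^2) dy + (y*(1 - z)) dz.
d(omega) = (-6*x + 3*z) dx ∧ dy + (-3*x + 3*y + 4*z) dx ∧ dz + (1 - z) dy ∧ dz

For a 1-form omega = sum_i f_i dx_i, the exterior derivative is
  d(omega) = sum_{i < j} (∂f_j/∂x_i - ∂f_i/∂x_j) dx_i ∧ dx_j.
  coefficient of dx ∧ dy: ∂f_2/∂x - ∂f_1/∂y = ∂(-3*x^2)/∂x - ∂(z*(3*x - 3*y - 2*z))/∂y = -6*x + 3*z
  coefficient of dx ∧ dz: ∂f_3/∂x - ∂f_1/∂z = ∂(y*(1 - z))/∂x - ∂(z*(3*x - 3*y - 2*z))/∂z = -3*x + 3*y + 4*z
  coefficient of dy ∧ dz: ∂f_3/∂y - ∂f_2/∂z = ∂(y*(1 - z))/∂y - ∂(-3*x^2)/∂z = 1 - z
Assembling: d(omega) = (-6*x + 3*z) dx ∧ dy + (-3*x + 3*y + 4*z) dx ∧ dz + (1 - z) dy ∧ dz.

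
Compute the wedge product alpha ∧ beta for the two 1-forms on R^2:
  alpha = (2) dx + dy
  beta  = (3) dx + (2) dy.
alpha ∧ beta = (1) dx ∧ dy

Distribute the wedge, using dx_i ∧ dx_j = -dx_j ∧ dx_i and dx_i ∧ dx_i = 0. For each pair (i, j) with i < j, the coefficient of dx_i ∧ dx_j in alpha ∧ beta is (alpha_i * beta_j - alpha_j * beta_i). Collecting: alpha ∧ beta = (1) dx ∧ dy.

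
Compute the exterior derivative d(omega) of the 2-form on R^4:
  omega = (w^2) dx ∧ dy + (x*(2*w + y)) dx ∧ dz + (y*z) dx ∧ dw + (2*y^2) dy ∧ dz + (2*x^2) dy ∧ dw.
d(omega) = (2*w + 4*x - z) dx ∧ dy ∧ dw + (-x) dx ∧ dy ∧ dz + (2*x - y) dx ∧ dz ∧ dw

For a 2-form omega = sum_{i<j} g_{ij} dx_i ∧ dx_j, the exterior derivative is
  d(omega) = sum_{i<j} d(g_{ij}) ∧ dx_i ∧ dx_j = sum_{i<j, k} (∂g_{ij}/∂x_k) dx_k ∧ dx_i ∧ dx_j.
Expand each term, using dx_k ∧ dx_i ∧ dx_j = sgn(permutation) dx_{(a)} ∧ dx_{(b)} ∧ dx_{(c)} with (a < b < c) sorted:
  d(w^2) includes (∂/∂w)(w^2) dw = (2*w) dw, which multiplied by dx ∧ dy gives (2*w) dx ∧ dy ∧ dw
  d(x*(2*w + y)) includes (∂/∂y)(x*(2*w + y)) dy = (x) dy, which multiplied by dx ∧ dz gives (-x) dx ∧ dy ∧ dz
  d(x*(2*w + y)) includes (∂/∂w)(x*(2*w + y)) dw = (2*x) dw, which multiplied by dx ∧ dz gives (2*x) dx ∧ dz ∧ dw
  d(y*z) includes (∂/∂y)(y*z) dy = (z) dy, which multiplied by dx ∧ dw gives (-z) dx ∧ dy ∧ dw
  d(y*z) includes (∂/∂z)(y*z) dz = (y) dz, which multiplied by dx ∧ dw gives (-y) dx ∧ dz ∧ dw
  d(2*x^2) includes (∂/∂x)(2*x^2) dx = (4*x) dx, which multiplied by dy ∧ dw gives (4*x) dx ∧ dy ∧ dw
Collecting like 3-forms: d(omega) = (2*w + 4*x - z) dx ∧ dy ∧ dw + (-x) dx ∧ dy ∧ dz + (2*x - y) dx ∧ dz ∧ dw.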